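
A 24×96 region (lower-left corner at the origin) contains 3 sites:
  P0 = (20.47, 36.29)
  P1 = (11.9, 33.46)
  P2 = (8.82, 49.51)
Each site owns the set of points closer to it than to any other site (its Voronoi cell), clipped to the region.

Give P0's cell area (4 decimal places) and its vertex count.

Area of P0's cell: 203.9640 (3 vertices)

1. box [0,24]×[0,96]: [(0, 0) (24, 0) (24, 96) (0, 96)]
2. ⊥bis P0·P1 via (16.185,34.875): [(0, 83.8875) (24, 11.2091) (24, 96) (0, 96)]  |A|=1162.8407
3. ⊥bis P0·P2 via (14.645,42.9): [(13.7852, 42.1423) (24, 11.2091) (24, 51.144)]  |A|=203.964
4. canonical 3-gon: [(13.7852, 42.1423) (24, 11.2091) (24, 51.144)]
5. shoelace: 203.964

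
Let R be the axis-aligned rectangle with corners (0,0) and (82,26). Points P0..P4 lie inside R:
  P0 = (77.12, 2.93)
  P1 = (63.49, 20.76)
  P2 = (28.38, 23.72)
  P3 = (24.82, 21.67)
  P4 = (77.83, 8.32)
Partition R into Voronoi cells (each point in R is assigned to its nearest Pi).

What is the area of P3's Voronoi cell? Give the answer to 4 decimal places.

Area of P3's cell: 836.7527

1. box [0,82]×[0,26]: [(0, 0) (82, 0) (82, 26) (0, 26)]
2. ⊥bis P3·P0 via (50.97,12.3): [(0, 0) (46.5627, 0) (55.8789, 26) (0, 26)]  |A|=1331.7414
3. ⊥bis P3·P1 via (44.155,21.215): [(0, 0) (43.6558, 0) (44.2676, 26) (0, 26)]  |A|=1143.0037
4. ⊥bis P3·P2 via (26.6,22.695): [(0, 0) (39.6687, 0) (24.6968, 26) (0, 26)]  |A|=836.7527
5. ⊥bis P3·P4 via (51.325,14.995): [(0, 0) (39.6687, 0) (24.6968, 26) (0, 26)]  |A|=836.7527
6. canonical 4-gon: [(0, 0) (39.6687, 0) (24.6968, 26) (0, 26)]
7. shoelace: 836.7527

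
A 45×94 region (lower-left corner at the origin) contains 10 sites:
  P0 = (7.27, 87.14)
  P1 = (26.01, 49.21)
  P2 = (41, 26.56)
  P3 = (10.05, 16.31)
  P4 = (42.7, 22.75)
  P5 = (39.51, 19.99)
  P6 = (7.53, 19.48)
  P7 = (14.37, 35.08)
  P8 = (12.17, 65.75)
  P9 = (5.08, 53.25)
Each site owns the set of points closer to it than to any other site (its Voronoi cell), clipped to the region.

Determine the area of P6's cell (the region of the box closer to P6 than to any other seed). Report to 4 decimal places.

Area of P6's cell: 181.7432

1. box [0,45]×[0,94]: [(0, 0) (45, 0) (45, 94) (0, 94)]
2. ⊥bis P6·P0 via (7.4,53.31): [(0, 53.2816) (0, 0) (45, 0) (45, 53.4545)]  |A|=2401.5611
3. ⊥bis P6·P1 via (16.77,34.345): [(0, 44.7691) (0, 0) (45, 0) (45, 16.7974)]  |A|=1385.2469
4. ⊥bis P6·P2 via (24.265,23.02): [(22.6414, 30.6954) (0, 44.7691) (0, 0) (29.1345, 0)]  |A|=953.965
5. ⊥bis P6·P3 via (8.79,17.895): [(22.9654, 29.1638) (22.6414, 30.6954) (0, 44.7691) (0, 10.9074)]  |A|=403.8834
6. ⊥bis P6·P4 via (25.115,21.115): [(22.9654, 29.1638) (22.6414, 30.6954) (0, 44.7691) (0, 10.9074)]  |A|=403.8834
7. ⊥bis P6·P5 via (23.52,19.735): [(22.9654, 29.1638) (22.6414, 30.6954) (0, 44.7691) (0, 10.9074)]  |A|=403.8834
8. ⊥bis P6·P7 via (10.95,27.28): [(17.1668, 24.5542) (0, 32.0812) (0, 10.9074)]  |A|=181.7432
9. ⊥bis P6·P8 via (9.85,42.615): [(17.1668, 24.5542) (0, 32.0812) (0, 10.9074)]  |A|=181.7432
10. ⊥bis P6·P9 via (6.305,36.365): [(17.1668, 24.5542) (0, 32.0812) (0, 10.9074)]  |A|=181.7432
11. canonical 3-gon: [(17.1668, 24.5542) (0, 32.0812) (0, 10.9074)]
12. shoelace: 181.7432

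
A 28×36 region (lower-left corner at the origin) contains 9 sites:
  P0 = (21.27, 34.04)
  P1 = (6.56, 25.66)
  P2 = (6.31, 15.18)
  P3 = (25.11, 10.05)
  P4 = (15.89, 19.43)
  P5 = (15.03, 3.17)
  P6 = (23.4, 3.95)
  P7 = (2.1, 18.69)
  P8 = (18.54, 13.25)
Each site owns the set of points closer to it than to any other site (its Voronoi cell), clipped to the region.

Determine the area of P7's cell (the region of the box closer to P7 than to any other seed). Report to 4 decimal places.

Area of P7's cell: 46.3256

1. box [0,28]×[0,36]: [(0, 0) (28, 0) (28, 36) (0, 36)]
2. ⊥bis P7·P0 via (11.685,26.365): [(0, 0) (28, 0) (28, 5.9899) (3.97, 36) (0, 36)]  |A|=647.4275
3. ⊥bis P7·P1 via (4.33,22.175): [(0, 24.9457) (0, 0) (28, 0) (28, 5.9899) (26.2937, 8.1207)]  |A|=446.7582
4. ⊥bis P7·P2 via (4.205,16.935): [(7.0974, 20.4042) (0, 24.9457) (0, 11.8914)]  |A|=46.3256
5. ⊥bis P7·P3 via (13.605,14.37): [(7.0974, 20.4042) (0, 24.9457) (0, 11.8914)]  |A|=46.3256
6. ⊥bis P7·P4 via (8.995,19.06): [(7.0974, 20.4042) (0, 24.9457) (0, 11.8914)]  |A|=46.3256
7. ⊥bis P7·P5 via (8.565,10.93): [(7.0974, 20.4042) (0, 24.9457) (0, 11.8914)]  |A|=46.3256
8. ⊥bis P7·P6 via (12.75,11.32): [(7.0974, 20.4042) (0, 24.9457) (0, 11.8914)]  |A|=46.3256
9. ⊥bis P7·P8 via (10.32,15.97): [(7.0974, 20.4042) (0, 24.9457) (0, 11.8914)]  |A|=46.3256
10. canonical 3-gon: [(7.0974, 20.4042) (0, 24.9457) (0, 11.8914)]
11. shoelace: 46.3256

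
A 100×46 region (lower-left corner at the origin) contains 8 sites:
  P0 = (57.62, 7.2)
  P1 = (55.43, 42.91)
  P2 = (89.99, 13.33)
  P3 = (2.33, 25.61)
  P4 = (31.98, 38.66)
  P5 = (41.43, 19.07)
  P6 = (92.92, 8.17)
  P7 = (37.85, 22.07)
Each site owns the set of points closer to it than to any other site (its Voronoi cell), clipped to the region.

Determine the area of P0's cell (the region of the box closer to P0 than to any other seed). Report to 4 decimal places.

Area of P0's cell: 614.7961

1. box [0,100]×[0,46]: [(0, 0) (100, 0) (100, 46) (0, 46)]
2. ⊥bis P0·P1 via (56.525,25.055): [(0, 21.5885) (0, 0) (100, 0) (100, 27.7212)]  |A|=2465.4839
3. ⊥bis P0·P2 via (73.805,10.265): [(70.8379, 25.9328) (0, 21.5885) (0, 0) (75.7489, 0)]  |A|=1746.8313
4. ⊥bis P0·P3 via (29.975,16.405): [(70.8379, 25.9328) (32.3618, 23.5731) (24.5126, 0) (75.7489, 0)]  |A|=1108.5911
5. ⊥bis P0·P4 via (44.8,22.93): [(70.8379, 25.9328) (46.6654, 24.4503) (27.4353, 8.7777) (24.5126, 0) (75.7489, 0)]  |A|=1004.9378
6. ⊥bis P0·P5 via (49.525,13.135): [(70.8379, 25.9328) (58.3463, 25.1667) (39.8948, 0) (75.7489, 0)]  |A|=615.0175
7. ⊥bis P0·P6 via (75.27,7.685): [(75.4357, 1.6538) (70.8379, 25.9328) (58.3463, 25.1667) (39.8948, 0) (75.4812, 0)]  |A|=614.7961
8. ⊥bis P0·P7 via (47.735,14.635): [(75.4357, 1.6538) (70.8379, 25.9328) (58.3463, 25.1667) (39.8948, 0) (75.4812, 0)]  |A|=614.7961
9. canonical 5-gon: [(75.4357, 1.6538) (70.8379, 25.9328) (58.3463, 25.1667) (39.8948, 0) (75.4812, 0)]
10. shoelace: 614.7961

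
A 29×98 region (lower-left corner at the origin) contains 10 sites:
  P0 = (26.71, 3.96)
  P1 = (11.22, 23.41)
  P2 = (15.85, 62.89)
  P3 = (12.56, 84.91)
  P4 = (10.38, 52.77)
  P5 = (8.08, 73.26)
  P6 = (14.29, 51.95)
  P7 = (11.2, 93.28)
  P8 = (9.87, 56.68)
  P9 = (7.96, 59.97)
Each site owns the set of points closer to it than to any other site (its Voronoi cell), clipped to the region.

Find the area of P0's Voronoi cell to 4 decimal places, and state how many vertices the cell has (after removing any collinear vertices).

Area of P0's cell: 295.0067 (3 vertices)

1. box [0,29]×[0,98]: [(0, 0) (29, 0) (29, 98) (0, 98)]
2. ⊥bis P0·P1 via (18.965,13.685): [(1.7814, 0) (29, 0) (29, 21.6769)]  |A|=295.0067
3. ⊥bis P0·P2 via (21.28,33.425): [(1.7814, 0) (29, 0) (29, 21.6769)]  |A|=295.0067
4. ⊥bis P0·P3 via (19.635,44.435): [(1.7814, 0) (29, 0) (29, 21.6769)]  |A|=295.0067
5. ⊥bis P0·P4 via (18.545,28.365): [(1.7814, 0) (29, 0) (29, 21.6769)]  |A|=295.0067
6. ⊥bis P0·P5 via (17.395,38.61): [(1.7814, 0) (29, 0) (29, 21.6769)]  |A|=295.0067
7. ⊥bis P0·P6 via (20.5,27.955): [(1.7814, 0) (29, 0) (29, 21.6769)]  |A|=295.0067
8. ⊥bis P0·P7 via (18.955,48.62): [(1.7814, 0) (29, 0) (29, 21.6769)]  |A|=295.0067
9. ⊥bis P0·P8 via (18.29,30.32): [(1.7814, 0) (29, 0) (29, 21.6769)]  |A|=295.0067
10. ⊥bis P0·P9 via (17.335,31.965): [(1.7814, 0) (29, 0) (29, 21.6769)]  |A|=295.0067
11. canonical 3-gon: [(1.7814, 0) (29, 0) (29, 21.6769)]
12. shoelace: 295.0067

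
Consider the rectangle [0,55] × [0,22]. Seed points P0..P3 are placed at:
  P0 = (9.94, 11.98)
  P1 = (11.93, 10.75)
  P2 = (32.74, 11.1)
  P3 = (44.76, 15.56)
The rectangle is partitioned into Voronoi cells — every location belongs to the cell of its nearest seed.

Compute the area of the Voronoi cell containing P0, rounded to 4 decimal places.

1. box [0,55]×[0,22]: [(0, 0) (55, 0) (55, 22) (0, 22)]
2. ⊥bis P0·P1 via (10.935,11.365): [(0, 0) (3.9104, 0) (17.5084, 22) (0, 22)]  |A|=235.6067
3. ⊥bis P0·P2 via (21.34,11.54): [(0, 0) (3.9104, 0) (17.5084, 22) (0, 22)]  |A|=235.6067
4. ⊥bis P0·P3 via (27.35,13.77): [(0, 0) (3.9104, 0) (17.5084, 22) (0, 22)]  |A|=235.6067
5. canonical 4-gon: [(0, 0) (3.9104, 0) (17.5084, 22) (0, 22)]
6. shoelace: 235.6067

Area of P0's cell: 235.6067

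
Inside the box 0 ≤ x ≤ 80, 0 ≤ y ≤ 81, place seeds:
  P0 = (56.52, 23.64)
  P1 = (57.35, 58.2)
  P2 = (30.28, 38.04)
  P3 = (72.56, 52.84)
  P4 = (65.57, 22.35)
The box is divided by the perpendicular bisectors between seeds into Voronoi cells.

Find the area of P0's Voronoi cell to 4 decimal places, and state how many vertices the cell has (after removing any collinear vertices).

1. box [0,80]×[0,81]: [(0, 0) (80, 0) (80, 81) (0, 81)]
2. ⊥bis P0·P1 via (56.935,40.92): [(0, 42.2874) (0, 0) (80, 0) (80, 40.3661)]  |A|=3306.1372
3. ⊥bis P0·P2 via (43.4,30.84): [(49.0358, 41.1097) (26.4756, 0) (80, 0) (80, 40.3661)]  |A|=1725.1372
4. ⊥bis P0·P3 via (64.54,38.24): [(59.7858, 40.8515) (49.0358, 41.1097) (26.4756, 0) (80, 0) (80, 29.7476)]  |A|=1617.8154
5. ⊥bis P0·P4 via (61.045,22.995): [(63.314, 38.9134) (59.7858, 40.8515) (49.0358, 41.1097) (26.4756, 0) (57.7673, 0)]  |A|=937.0556
6. canonical 5-gon: [(63.314, 38.9134) (59.7858, 40.8515) (49.0358, 41.1097) (26.4756, 0) (57.7673, 0)]
7. shoelace: 937.0556

Area of P0's cell: 937.0556 (5 vertices)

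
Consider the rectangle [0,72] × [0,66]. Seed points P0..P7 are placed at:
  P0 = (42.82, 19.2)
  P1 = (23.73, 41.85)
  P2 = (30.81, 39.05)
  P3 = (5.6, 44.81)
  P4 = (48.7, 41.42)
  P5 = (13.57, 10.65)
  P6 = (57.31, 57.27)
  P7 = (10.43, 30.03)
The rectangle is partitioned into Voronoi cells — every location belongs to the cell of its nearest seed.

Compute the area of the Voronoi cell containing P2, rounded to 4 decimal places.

Area of P2's cell: 356.5623

1. box [0,72]×[0,66]: [(0, 0) (72, 0) (72, 66) (0, 66)]
2. ⊥bis P2·P0 via (36.815,29.125): [(0, 6.8505) (72, 50.4133) (72, 66) (0, 66)]  |A|=2690.5036
3. ⊥bis P2·P1 via (27.27,40.45): [(18.3801, 17.9712) (72, 50.4133) (72, 66) (37.3745, 66)]  |A|=1249.3908
4. ⊥bis P2·P3 via (18.205,41.93): [(18.3801, 17.9712) (72, 50.4133) (72, 66) (37.3745, 66)]  |A|=1249.3908
5. ⊥bis P2·P4 via (39.755,40.235): [(36.6009, 64.0438) (18.3801, 17.9712) (40.8994, 31.5962)]  |A|=394.6336
6. ⊥bis P2·P5 via (22.19,24.85): [(36.6009, 64.0438) (21.3114, 25.3833) (25.9634, 22.5594) (40.8994, 31.5962)]  |A|=373.2539
7. ⊥bis P2·P6 via (44.06,48.16): [(37.4271, 57.8072) (35.3368, 60.8474) (21.3114, 25.3833) (25.9634, 22.5594) (40.8994, 31.5962)]  |A|=367.9916
8. ⊥bis P2·P7 via (20.62,34.54): [(37.4271, 57.8072) (35.3368, 60.8474) (22.8976, 29.394) (25.9075, 22.5933) (25.9634, 22.5594) (40.8994, 31.5962)]  |A|=356.5623
9. canonical 6-gon: [(37.4271, 57.8072) (35.3368, 60.8474) (22.8976, 29.394) (25.9075, 22.5933) (25.9634, 22.5594) (40.8994, 31.5962)]
10. shoelace: 356.5623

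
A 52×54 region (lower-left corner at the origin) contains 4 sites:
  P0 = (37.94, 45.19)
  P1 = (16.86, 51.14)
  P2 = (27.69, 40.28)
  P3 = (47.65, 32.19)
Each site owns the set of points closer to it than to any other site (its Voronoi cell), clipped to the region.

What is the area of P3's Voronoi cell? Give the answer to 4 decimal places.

1. box [0,52]×[0,54]: [(0, 0) (52, 0) (52, 54) (0, 54)]
2. ⊥bis P3·P0 via (42.795,38.69): [(0, 6.7254) (0, 0) (52, 0) (52, 45.5654)]  |A|=1359.5622
3. ⊥bis P3·P1 via (32.255,41.665): [(19.8984, 21.588) (6.6119, 0) (52, 0) (52, 45.5654)]  |A|=1221.2808
4. ⊥bis P3·P2 via (37.67,36.235): [(36.8719, 34.2659) (22.9836, 0) (52, 0) (52, 45.5654)]  |A|=841.7962
5. canonical 4-gon: [(36.8719, 34.2659) (22.9836, 0) (52, 0) (52, 45.5654)]
6. shoelace: 841.7962

Area of P3's cell: 841.7962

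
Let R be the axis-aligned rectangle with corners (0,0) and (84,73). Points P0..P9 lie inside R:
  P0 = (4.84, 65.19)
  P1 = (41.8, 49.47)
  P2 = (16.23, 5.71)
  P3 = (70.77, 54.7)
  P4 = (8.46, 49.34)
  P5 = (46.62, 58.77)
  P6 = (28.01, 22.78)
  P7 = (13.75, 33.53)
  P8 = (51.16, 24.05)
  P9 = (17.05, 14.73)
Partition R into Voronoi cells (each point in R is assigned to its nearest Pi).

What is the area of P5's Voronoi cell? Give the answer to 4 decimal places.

Area of P5's cell: 593.4834

1. box [0,84]×[0,73]: [(0, 0) (84, 0) (84, 73) (0, 73)]
2. ⊥bis P5·P0 via (25.73,61.98): [(16.206, 0) (84, 0) (84, 73) (27.4234, 73)]  |A|=4539.5275
3. ⊥bis P5·P1 via (44.21,54.12): [(25.9745, 63.5711) (84, 33.4977) (84, 73) (27.4234, 73)]  |A|=1412.7998
4. ⊥bis P5·P2 via (31.425,32.24): [(25.9745, 63.5711) (84, 33.4977) (84, 73) (27.4234, 73)]  |A|=1412.7998
5. ⊥bis P5·P3 via (58.695,56.735): [(25.9745, 63.5711) (57.1261, 47.4258) (61.4361, 73) (27.4234, 73)]  |A|=593.4834
6. ⊥bis P5·P4 via (27.54,54.055): [(25.9745, 63.5711) (57.1261, 47.4258) (61.4361, 73) (27.4234, 73)]  |A|=593.4834
7. ⊥bis P5·P6 via (37.315,40.775): [(25.9745, 63.5711) (57.1261, 47.4258) (61.4361, 73) (27.4234, 73)]  |A|=593.4834
8. ⊥bis P5·P7 via (30.185,46.15): [(25.9745, 63.5711) (57.1261, 47.4258) (61.4361, 73) (27.4234, 73)]  |A|=593.4834
9. ⊥bis P5·P8 via (48.89,41.41): [(25.9745, 63.5711) (57.1261, 47.4258) (61.4361, 73) (27.4234, 73)]  |A|=593.4834
10. ⊥bis P5·P9 via (31.835,36.75): [(25.9745, 63.5711) (57.1261, 47.4258) (61.4361, 73) (27.4234, 73)]  |A|=593.4834
11. canonical 4-gon: [(25.9745, 63.5711) (57.1261, 47.4258) (61.4361, 73) (27.4234, 73)]
12. shoelace: 593.4834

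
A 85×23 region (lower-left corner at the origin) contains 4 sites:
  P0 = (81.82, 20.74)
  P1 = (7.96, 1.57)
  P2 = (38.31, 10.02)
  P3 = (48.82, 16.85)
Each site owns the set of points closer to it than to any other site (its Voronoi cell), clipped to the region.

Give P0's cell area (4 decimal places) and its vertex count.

1. box [0,85]×[0,23]: [(0, 0) (85, 0) (85, 23) (0, 23)]
2. ⊥bis P0·P1 via (44.89,11.155): [(47.7852, 0) (85, 0) (85, 23) (41.8157, 23)]  |A|=924.5895
3. ⊥bis P0·P2 via (60.065,15.38): [(63.8543, 0) (85, 0) (85, 23) (58.1876, 23)]  |A|=551.518
4. ⊥bis P0·P3 via (65.32,18.795): [(67.5355, 0) (85, 0) (85, 23) (64.8243, 23)]  |A|=432.8617
5. canonical 4-gon: [(67.5355, 0) (85, 0) (85, 23) (64.8243, 23)]
6. shoelace: 432.8617

Area of P0's cell: 432.8617 (4 vertices)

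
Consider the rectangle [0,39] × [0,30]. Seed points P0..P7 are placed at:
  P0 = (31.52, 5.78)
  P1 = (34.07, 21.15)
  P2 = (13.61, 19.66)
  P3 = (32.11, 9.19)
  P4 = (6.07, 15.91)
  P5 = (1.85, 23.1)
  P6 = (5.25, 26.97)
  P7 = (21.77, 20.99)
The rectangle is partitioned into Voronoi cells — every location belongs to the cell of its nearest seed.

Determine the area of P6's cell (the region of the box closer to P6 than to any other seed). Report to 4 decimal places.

Area of P6's cell: 73.0228

1. box [0,39]×[0,30]: [(0, 0) (39, 0) (39, 30) (0, 30)]
2. ⊥bis P6·P0 via (18.385,16.375): [(0, 0) (5.1765, 0) (29.3752, 30) (0, 30)]  |A|=518.2768
3. ⊥bis P6·P1 via (19.66,24.06): [(0, 0) (5.1765, 0) (18.0156, 15.917) (20.8595, 30) (0, 30)]  |A|=458.3135
4. ⊥bis P6·P2 via (9.43,23.315): [(0, 12.5305) (15.2754, 30) (0, 30)]  |A|=133.4267
5. ⊥bis P6·P3 via (18.68,18.08): [(0, 12.5305) (15.2754, 30) (0, 30)]  |A|=133.4267
6. ⊥bis P6·P4 via (5.66,21.44): [(0, 21.0204) (7.9382, 21.6089) (15.2754, 30) (0, 30)]  |A|=99.7296
7. ⊥bis P6·P5 via (3.55,25.035): [(0, 28.1539) (7.4877, 21.5755) (7.9382, 21.6089) (15.2754, 30) (0, 30)]  |A|=73.0228
8. ⊥bis P6·P7 via (13.51,23.98): [(0, 28.1539) (7.4877, 21.5755) (7.9382, 21.6089) (15.2754, 30) (0, 30)]  |A|=73.0228
9. canonical 5-gon: [(0, 28.1539) (7.4877, 21.5755) (7.9382, 21.6089) (15.2754, 30) (0, 30)]
10. shoelace: 73.0228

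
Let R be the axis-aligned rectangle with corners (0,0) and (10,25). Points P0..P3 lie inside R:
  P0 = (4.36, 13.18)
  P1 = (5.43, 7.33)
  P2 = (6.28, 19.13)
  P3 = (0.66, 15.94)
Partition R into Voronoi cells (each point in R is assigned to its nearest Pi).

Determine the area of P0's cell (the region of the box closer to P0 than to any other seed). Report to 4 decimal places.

1. box [0,10]×[0,25]: [(0, 0) (10, 0) (10, 25) (0, 25)]
2. ⊥bis P0·P1 via (4.895,10.255): [(0, 9.3597) (10, 11.1887) (10, 25) (0, 25)]  |A|=147.2579
3. ⊥bis P0·P2 via (5.32,16.155): [(0, 17.8717) (0, 9.3597) (10, 11.1887) (10, 14.6448)]  |A|=59.8406
4. ⊥bis P0·P3 via (2.51,14.56): [(4.0141, 16.5764) (0, 11.1951) (0, 9.3597) (10, 11.1887) (10, 14.6448)]  |A|=46.4403
5. canonical 5-gon: [(4.0141, 16.5764) (0, 11.1951) (0, 9.3597) (10, 11.1887) (10, 14.6448)]
6. shoelace: 46.4403

Area of P0's cell: 46.4403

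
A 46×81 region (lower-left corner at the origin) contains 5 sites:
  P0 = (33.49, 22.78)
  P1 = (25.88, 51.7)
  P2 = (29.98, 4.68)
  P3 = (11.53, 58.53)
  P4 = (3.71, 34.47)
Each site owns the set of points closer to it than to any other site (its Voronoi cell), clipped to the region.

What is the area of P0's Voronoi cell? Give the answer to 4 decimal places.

Area of P0's cell: 686.7322

1. box [0,46]×[0,81]: [(0, 0) (46, 0) (46, 81) (0, 81)]
2. ⊥bis P0·P1 via (29.685,37.24): [(0, 29.4287) (0, 0) (46, 0) (46, 41.5331)]  |A|=1632.1219
3. ⊥bis P0·P2 via (31.735,13.73): [(0, 29.4287) (0, 19.8841) (46, 10.9637) (46, 41.5331)]  |A|=922.6219
4. ⊥bis P0·P3 via (22.51,40.655): [(7.4071, 31.3778) (0, 26.8279) (0, 19.8841) (46, 10.9637) (46, 41.5331)]  |A|=912.9896
5. ⊥bis P0·P4 via (18.6,28.625): [(21.0944, 34.9795) (14.0958, 17.1506) (46, 10.9637) (46, 41.5331)]  |A|=686.7322
6. canonical 4-gon: [(21.0944, 34.9795) (14.0958, 17.1506) (46, 10.9637) (46, 41.5331)]
7. shoelace: 686.7322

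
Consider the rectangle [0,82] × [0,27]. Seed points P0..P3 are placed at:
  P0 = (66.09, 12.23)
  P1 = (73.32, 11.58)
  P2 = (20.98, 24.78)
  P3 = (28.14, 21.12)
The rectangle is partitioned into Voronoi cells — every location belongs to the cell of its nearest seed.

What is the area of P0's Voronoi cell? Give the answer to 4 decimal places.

1. box [0,82]×[0,27]: [(0, 0) (82, 0) (82, 27) (0, 27)]
2. ⊥bis P0·P1 via (69.705,11.905): [(0, 0) (68.6347, 0) (71.0621, 27) (0, 27)]  |A|=1885.9067
3. ⊥bis P0·P2 via (43.535,18.505): [(38.3867, 0) (68.6347, 0) (71.0621, 27) (45.8984, 27)]  |A|=748.0574
4. ⊥bis P0·P3 via (47.115,16.675): [(43.2088, 0) (68.6347, 0) (71.0621, 27) (49.5337, 27)]  |A|=633.8832
5. canonical 4-gon: [(43.2088, 0) (68.6347, 0) (71.0621, 27) (49.5337, 27)]
6. shoelace: 633.8832

Area of P0's cell: 633.8832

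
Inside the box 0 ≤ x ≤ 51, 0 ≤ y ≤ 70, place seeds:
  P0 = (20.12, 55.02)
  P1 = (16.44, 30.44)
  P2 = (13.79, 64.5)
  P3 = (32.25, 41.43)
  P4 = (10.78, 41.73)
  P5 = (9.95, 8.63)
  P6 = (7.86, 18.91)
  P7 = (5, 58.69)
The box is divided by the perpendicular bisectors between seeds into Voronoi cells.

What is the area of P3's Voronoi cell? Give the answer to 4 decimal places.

Area of P3's cell: 1099.3010

1. box [0,51]×[0,70]: [(0, 0) (51, 0) (51, 70) (0, 70)]
2. ⊥bis P3·P0 via (26.185,48.225): [(0, 24.8531) (0, 0) (51, 0) (51, 70) (50.5809, 70)]  |A|=2428.2147
3. ⊥bis P3·P1 via (24.345,35.935): [(19.7774, 42.5058) (49.3245, 0) (51, 0) (51, 70) (50.5809, 70)]  |A|=1134.1608
4. ⊥bis P3·P2 via (23.02,52.965): [(19.7774, 42.5058) (49.3245, 0) (51, 0) (51, 70) (50.5809, 70)]  |A|=1134.1608
5. ⊥bis P3·P4 via (21.515,41.58): [(21.55, 44.088) (21.4934, 40.0372) (49.3245, 0) (51, 0) (51, 70) (50.5809, 70)]  |A|=1130.6153
6. ⊥bis P3·P5 via (21.1,25.03): [(21.55, 44.088) (21.4934, 40.0372) (41.6261, 11.0748) (51, 4.7016) (51, 70) (50.5809, 70)]  |A|=1099.301
7. ⊥bis P3·P6 via (20.055,30.17): [(21.55, 44.088) (21.4934, 40.0372) (41.6261, 11.0748) (51, 4.7016) (51, 70) (50.5809, 70)]  |A|=1099.301
8. ⊥bis P3·P7 via (18.625,50.06): [(21.55, 44.088) (21.4934, 40.0372) (41.6261, 11.0748) (51, 4.7016) (51, 70) (50.5809, 70)]  |A|=1099.301
9. canonical 6-gon: [(21.55, 44.088) (21.4934, 40.0372) (41.6261, 11.0748) (51, 4.7016) (51, 70) (50.5809, 70)]
10. shoelace: 1099.301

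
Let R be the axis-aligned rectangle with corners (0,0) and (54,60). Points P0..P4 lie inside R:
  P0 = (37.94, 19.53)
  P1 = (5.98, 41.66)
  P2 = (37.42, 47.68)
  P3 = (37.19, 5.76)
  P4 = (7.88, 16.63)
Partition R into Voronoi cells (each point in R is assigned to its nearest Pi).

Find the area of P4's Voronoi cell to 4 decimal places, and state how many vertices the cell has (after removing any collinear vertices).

Area of P4's cell: 642.0556 (5 vertices)

1. box [0,54]×[0,60]: [(0, 0) (54, 0) (54, 60) (0, 60)]
2. ⊥bis P4·P0 via (22.91,18.08): [(0, 0) (24.6542, 0) (18.8658, 60) (0, 60)]  |A|=1305.602
3. ⊥bis P4·P1 via (6.93,29.145): [(0, 28.619) (0, 0) (24.6542, 0) (21.7341, 30.2688)]  |A|=684.1304
4. ⊥bis P4·P2 via (22.65,32.155): [(0, 28.619) (0, 0) (24.6542, 0) (21.7341, 30.2688)]  |A|=684.1304
5. ⊥bis P4·P3 via (22.535,11.195): [(0, 28.619) (0, 0) (18.3832, 0) (23.3597, 13.4187) (21.7341, 30.2688)]  |A|=642.0556
6. canonical 5-gon: [(0, 28.619) (0, 0) (18.3832, 0) (23.3597, 13.4187) (21.7341, 30.2688)]
7. shoelace: 642.0556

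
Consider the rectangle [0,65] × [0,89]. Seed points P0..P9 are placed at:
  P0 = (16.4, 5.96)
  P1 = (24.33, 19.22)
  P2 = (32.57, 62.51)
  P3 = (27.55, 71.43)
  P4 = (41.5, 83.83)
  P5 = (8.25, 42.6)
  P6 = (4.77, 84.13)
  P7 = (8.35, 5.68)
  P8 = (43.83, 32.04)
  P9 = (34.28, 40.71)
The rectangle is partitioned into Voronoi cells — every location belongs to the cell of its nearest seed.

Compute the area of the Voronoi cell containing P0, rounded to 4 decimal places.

1. box [0,65]×[0,89]: [(0, 0) (65, 0) (65, 89) (0, 89)]
2. ⊥bis P0·P1 via (20.365,12.59): [(0, 24.7691) (0, 0) (41.4171, 0)]  |A|=512.9319
3. ⊥bis P0·P2 via (24.485,34.235): [(0, 24.7691) (0, 0) (41.4171, 0)]  |A|=512.9319
4. ⊥bis P0·P3 via (21.975,38.695): [(0, 24.7691) (0, 0) (41.4171, 0)]  |A|=512.9319
5. ⊥bis P0·P4 via (28.95,44.895): [(0, 24.7691) (0, 0) (41.4171, 0)]  |A|=512.9319
6. ⊥bis P0·P5 via (12.325,24.28): [(3.9374, 22.4143) (0, 21.5385) (0, 0) (41.4171, 0)]  |A|=506.5718
7. ⊥bis P0·P6 via (10.585,45.045): [(3.9374, 22.4143) (0, 21.5385) (0, 0) (41.4171, 0)]  |A|=506.5718
8. ⊥bis P0·P7 via (12.375,5.82): [(11.9648, 17.6137) (12.5774, 0) (41.4171, 0)]  |A|=253.9863
9. ⊥bis P0·P8 via (30.115,19): [(11.9648, 17.6137) (12.5774, 0) (41.4171, 0)]  |A|=253.9863
10. ⊥bis P0·P9 via (25.34,23.335): [(11.9648, 17.6137) (12.5774, 0) (41.4171, 0)]  |A|=253.9863
11. canonical 3-gon: [(11.9648, 17.6137) (12.5774, 0) (41.4171, 0)]
12. shoelace: 253.9863

Area of P0's cell: 253.9863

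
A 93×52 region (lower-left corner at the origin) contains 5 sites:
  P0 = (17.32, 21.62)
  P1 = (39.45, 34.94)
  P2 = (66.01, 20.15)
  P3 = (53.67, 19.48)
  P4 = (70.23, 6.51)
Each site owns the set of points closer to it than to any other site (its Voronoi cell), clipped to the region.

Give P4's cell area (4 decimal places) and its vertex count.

1. box [0,93]×[0,52]: [(0, 0) (93, 0) (93, 52) (0, 52)]
2. ⊥bis P4·P0 via (43.775,14.065): [(39.7583, 0) (93, 0) (93, 52) (54.6085, 52)]  |A|=2382.4638
3. ⊥bis P4·P1 via (54.84,20.725): [(41.5759, 6.3645) (39.7583, 0) (93, 0) (93, 52) (83.7272, 52)]  |A|=1718.0392
4. ⊥bis P4·P2 via (68.12,13.33): [(41.1853, 4.9968) (39.7583, 0) (93, 0) (93, 21.0275)]  |A|=677.786
5. ⊥bis P4·P3 via (61.95,12.995): [(60.3231, 10.9178) (51.7722, 0) (93, 0) (93, 21.0275)]  |A|=568.6144
6. canonical 4-gon: [(60.3231, 10.9178) (51.7722, 0) (93, 0) (93, 21.0275)]
7. shoelace: 568.6144

Area of P4's cell: 568.6144 (4 vertices)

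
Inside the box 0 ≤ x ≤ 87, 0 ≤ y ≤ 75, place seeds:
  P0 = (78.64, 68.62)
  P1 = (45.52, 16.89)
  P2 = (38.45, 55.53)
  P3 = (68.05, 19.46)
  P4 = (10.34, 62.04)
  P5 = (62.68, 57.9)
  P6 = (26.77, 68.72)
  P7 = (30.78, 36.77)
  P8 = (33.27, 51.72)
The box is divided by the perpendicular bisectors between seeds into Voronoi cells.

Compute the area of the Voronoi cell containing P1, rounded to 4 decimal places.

Area of P1's cell: 1105.1236

1. box [0,87]×[0,75]: [(0, 0) (87, 0) (87, 75) (0, 75)]
2. ⊥bis P1·P0 via (62.08,42.755): [(0, 0) (87, 0) (87, 26.8) (11.7167, 75) (0, 75)]  |A|=4710.6728
3. ⊥bis P1·P2 via (41.985,36.21): [(0, 28.528) (0, 0) (87, 0) (87, 26.8) (65.5641, 40.5243)]  |A|=2985.2534
4. ⊥bis P1·P3 via (56.785,18.175): [(54.4672, 38.4939) (0, 28.528) (0, 0) (58.8582, 0)]  |A|=1909.7603
5. ⊥bis P1·P4 via (27.93,39.465): [(54.4672, 38.4939) (18.1572, 31.8502) (0, 17.7025) (0, 0) (58.8582, 0)]  |A|=1811.4803
6. ⊥bis P1·P5 via (54.1,37.395): [(54.6173, 37.1786) (52.3845, 38.1128) (18.1572, 31.8502) (0, 17.7025) (0, 0) (58.8582, 0)]  |A|=1810.082
7. ⊥bis P1·P6 via (36.145,42.805): [(54.6173, 37.1786) (52.3845, 38.1128) (18.1572, 31.8502) (0, 17.7025) (0, 0) (58.8582, 0)]  |A|=1810.082
8. ⊥bis P1·P7 via (38.15,26.83): [(54.6173, 37.1786) (53.0127, 37.85) (1.9641, 0) (58.8582, 0)]  |A|=1105.1236
9. ⊥bis P1·P8 via (39.395,34.305): [(54.6173, 37.1786) (53.0127, 37.85) (1.9641, 0) (58.8582, 0)]  |A|=1105.1236
10. canonical 4-gon: [(54.6173, 37.1786) (53.0127, 37.85) (1.9641, 0) (58.8582, 0)]
11. shoelace: 1105.1236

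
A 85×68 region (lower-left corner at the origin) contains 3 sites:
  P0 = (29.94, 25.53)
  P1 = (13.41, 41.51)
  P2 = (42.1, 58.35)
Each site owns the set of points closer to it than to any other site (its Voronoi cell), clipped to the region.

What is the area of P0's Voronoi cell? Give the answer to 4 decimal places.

1. box [0,85]×[0,68]: [(0, 0) (85, 0) (85, 68) (0, 68)]
2. ⊥bis P0·P1 via (21.675,33.52): [(0, 11.099) (0, 0) (85, 0) (85, 68) (55.0078, 68)]  |A|=4215.0016
3. ⊥bis P0·P2 via (36.02,41.94): [(31.4513, 43.6327) (0, 11.099) (0, 0) (85, 0) (85, 23.7926)]  |A|=2665.9628
4. canonical 5-gon: [(31.4513, 43.6327) (0, 11.099) (0, 0) (85, 0) (85, 23.7926)]
5. shoelace: 2665.9628

Area of P0's cell: 2665.9628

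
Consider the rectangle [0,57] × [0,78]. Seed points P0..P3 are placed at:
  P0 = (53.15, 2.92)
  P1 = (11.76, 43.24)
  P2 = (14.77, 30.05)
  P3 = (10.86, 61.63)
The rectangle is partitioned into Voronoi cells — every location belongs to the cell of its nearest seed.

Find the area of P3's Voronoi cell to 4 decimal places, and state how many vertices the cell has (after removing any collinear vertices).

Area of P3's cell: 1409.2525 (4 vertices)

1. box [0,57]×[0,78]: [(0, 0) (57, 0) (57, 78) (0, 78)]
2. ⊥bis P3·P0 via (32.005,32.275): [(0, 9.2212) (57, 50.2794) (57, 78) (0, 78)]  |A|=2750.2342
3. ⊥bis P3·P1 via (11.31,52.435): [(0, 51.8815) (57, 54.6711) (57, 78) (0, 78)]  |A|=1409.2525
4. ⊥bis P3·P2 via (12.815,45.84): [(0, 51.8815) (57, 54.6711) (57, 78) (0, 78)]  |A|=1409.2525
5. canonical 4-gon: [(0, 51.8815) (57, 54.6711) (57, 78) (0, 78)]
6. shoelace: 1409.2525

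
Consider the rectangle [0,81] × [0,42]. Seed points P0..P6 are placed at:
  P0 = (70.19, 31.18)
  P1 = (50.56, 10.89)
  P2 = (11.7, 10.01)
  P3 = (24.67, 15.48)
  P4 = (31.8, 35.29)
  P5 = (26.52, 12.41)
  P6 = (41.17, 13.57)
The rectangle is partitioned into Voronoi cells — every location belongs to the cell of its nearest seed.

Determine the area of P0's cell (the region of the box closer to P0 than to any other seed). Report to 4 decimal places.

1. box [0,81]×[0,42]: [(0, 0) (81, 0) (81, 42) (0, 42)]
2. ⊥bis P0·P1 via (60.375,21.035): [(81, 1.0809) (81, 42) (38.7051, 42)]  |A|=865.3344
3. ⊥bis P0·P2 via (40.945,20.595): [(81, 1.0809) (81, 42) (38.7051, 42)]  |A|=865.3344
4. ⊥bis P0·P3 via (47.43,23.33): [(42.1352, 38.6815) (81, 1.0809) (81, 42) (40.9907, 42)]  |A|=861.5421
5. ⊥bis P0·P4 via (50.995,33.235): [(50.6918, 30.4032) (81, 1.0809) (81, 42) (51.9334, 42)]  |A|=788.6316
6. ⊥bis P0·P5 via (48.355,21.795): [(50.6918, 30.4032) (81, 1.0809) (81, 42) (51.9334, 42)]  |A|=788.6316
7. ⊥bis P0·P6 via (55.68,22.375): [(50.7093, 30.5664) (50.9739, 30.1303) (81, 1.0809) (81, 42) (51.9334, 42)]  |A|=788.6062
8. canonical 5-gon: [(50.7093, 30.5664) (50.9739, 30.1303) (81, 1.0809) (81, 42) (51.9334, 42)]
9. shoelace: 788.6062

Area of P0's cell: 788.6062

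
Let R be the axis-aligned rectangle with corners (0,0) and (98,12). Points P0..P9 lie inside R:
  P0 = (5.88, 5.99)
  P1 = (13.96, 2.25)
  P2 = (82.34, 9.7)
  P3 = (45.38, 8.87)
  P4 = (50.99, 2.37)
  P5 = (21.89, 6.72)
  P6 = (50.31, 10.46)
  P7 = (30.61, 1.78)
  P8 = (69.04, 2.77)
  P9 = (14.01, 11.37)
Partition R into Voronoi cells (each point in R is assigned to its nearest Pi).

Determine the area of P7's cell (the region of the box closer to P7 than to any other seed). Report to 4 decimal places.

1. box [0,98]×[0,12]: [(0, 0) (98, 0) (98, 12) (0, 12)]
2. ⊥bis P7·P0 via (18.245,3.885): [(17.5836, 0) (98, 0) (98, 12) (19.6265, 12)]  |A|=952.7393
3. ⊥bis P7·P1 via (22.285,2.015): [(22.2281, 0) (98, 0) (98, 12) (22.5669, 12)]  |A|=907.2301
4. ⊥bis P7·P2 via (56.475,5.74): [(22.2281, 0) (57.3538, 0) (55.5166, 12) (22.5669, 12)]  |A|=408.4524
5. ⊥bis P7·P3 via (37.995,5.325): [(22.2281, 0) (40.5511, 0) (34.7908, 12) (22.5669, 12)]  |A|=183.2819
6. ⊥bis P7·P4 via (40.8,2.075): [(22.2281, 0) (40.5511, 0) (34.7908, 12) (22.5669, 12)]  |A|=183.2819
7. ⊥bis P7·P5 via (26.25,4.25): [(23.8423, 0) (40.5511, 0) (34.7908, 12) (30.6405, 12)]  |A|=125.155
8. ⊥bis P7·P6 via (40.46,6.12): [(23.8423, 0) (40.5511, 0) (34.7908, 12) (30.6405, 12)]  |A|=125.155
9. ⊥bis P7·P8 via (49.825,2.275): [(23.8423, 0) (40.5511, 0) (34.7908, 12) (30.6405, 12)]  |A|=125.155
10. ⊥bis P7·P9 via (22.31,6.575): [(23.8423, 0) (40.5511, 0) (34.7908, 12) (30.6405, 12)]  |A|=125.155
11. canonical 4-gon: [(23.8423, 0) (40.5511, 0) (34.7908, 12) (30.6405, 12)]
12. shoelace: 125.155

Area of P7's cell: 125.1550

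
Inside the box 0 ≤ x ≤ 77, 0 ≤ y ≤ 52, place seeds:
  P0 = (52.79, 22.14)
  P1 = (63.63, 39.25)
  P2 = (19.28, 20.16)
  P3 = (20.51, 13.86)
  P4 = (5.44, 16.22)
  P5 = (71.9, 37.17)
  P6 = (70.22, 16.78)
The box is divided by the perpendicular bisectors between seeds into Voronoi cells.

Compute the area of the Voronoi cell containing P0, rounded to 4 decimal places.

Area of P0's cell: 850.3737

1. box [0,77]×[0,52]: [(0, 0) (77, 0) (77, 52) (0, 52)]
2. ⊥bis P0·P1 via (58.21,30.695): [(0, 0) (77, 0) (77, 18.7906) (24.5819, 52) (0, 52)]  |A|=3133.6143
3. ⊥bis P0·P2 via (36.035,21.15): [(37.2847, 0) (77, 0) (77, 18.7906) (34.5867, 45.6615)]  |A|=1305.2168
4. ⊥bis P0·P3 via (36.65,18): [(36.0928, 20.1724) (41.2671, 0) (77, 0) (77, 18.7906) (34.5867, 45.6615)]  |A|=1265.0493
5. ⊥bis P0·P4 via (29.115,19.18): [(36.0928, 20.1724) (41.2671, 0) (77, 0) (77, 18.7906) (34.5867, 45.6615)]  |A|=1265.0493
6. ⊥bis P0·P5 via (62.345,29.655): [(36.0928, 20.1724) (41.2671, 0) (77, 0) (77, 11.0218) (64.8214, 26.5064) (34.5867, 45.6615)]  |A|=1217.7425
7. ⊥bis P0·P6 via (61.505,19.46): [(36.0928, 20.1724) (41.2671, 0) (55.5207, 0) (63.8593, 27.1159) (34.5867, 45.6615)]  |A|=850.3737
8. canonical 5-gon: [(36.0928, 20.1724) (41.2671, 0) (55.5207, 0) (63.8593, 27.1159) (34.5867, 45.6615)]
9. shoelace: 850.3737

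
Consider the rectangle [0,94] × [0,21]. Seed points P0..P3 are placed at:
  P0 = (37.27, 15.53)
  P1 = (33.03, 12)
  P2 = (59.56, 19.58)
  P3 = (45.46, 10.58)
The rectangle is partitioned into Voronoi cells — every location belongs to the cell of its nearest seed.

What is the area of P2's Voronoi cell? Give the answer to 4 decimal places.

Area of P2's cell: 809.8985

1. box [0,94]×[0,21]: [(0, 0) (94, 0) (94, 21) (0, 21)]
2. ⊥bis P2·P0 via (48.415,17.555): [(51.6047, 0) (94, 0) (94, 21) (47.7891, 21)]  |A|=930.3659
3. ⊥bis P2·P1 via (46.295,15.79): [(51.6047, 0) (94, 0) (94, 21) (47.7891, 21)]  |A|=930.3659
4. ⊥bis P2·P3 via (52.51,15.08): [(62.1355, 0) (94, 0) (94, 21) (48.7313, 21)]  |A|=809.8985
5. canonical 4-gon: [(62.1355, 0) (94, 0) (94, 21) (48.7313, 21)]
6. shoelace: 809.8985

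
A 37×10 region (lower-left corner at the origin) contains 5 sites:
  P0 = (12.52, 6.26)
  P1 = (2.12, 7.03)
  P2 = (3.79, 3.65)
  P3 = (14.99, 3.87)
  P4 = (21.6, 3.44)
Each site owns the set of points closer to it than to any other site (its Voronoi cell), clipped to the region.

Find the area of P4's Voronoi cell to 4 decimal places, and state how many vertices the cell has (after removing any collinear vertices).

Area of P4's cell: 186.1750 (4 vertices)

1. box [0,37]×[0,10]: [(0, 0) (37, 0) (37, 10) (0, 10)]
2. ⊥bis P4·P0 via (17.06,4.85): [(15.5537, 0) (37, 0) (37, 10) (18.6594, 10)]  |A|=198.9341
3. ⊥bis P4·P1 via (11.86,5.235): [(15.5537, 0) (37, 0) (37, 10) (18.6594, 10)]  |A|=198.9341
4. ⊥bis P4·P2 via (12.695,3.545): [(15.5537, 0) (37, 0) (37, 10) (18.6594, 10)]  |A|=198.9341
5. ⊥bis P4·P3 via (18.295,3.655): [(18.0572, 0) (37, 0) (37, 10) (18.7078, 10)]  |A|=186.175
6. canonical 4-gon: [(18.0572, 0) (37, 0) (37, 10) (18.7078, 10)]
7. shoelace: 186.175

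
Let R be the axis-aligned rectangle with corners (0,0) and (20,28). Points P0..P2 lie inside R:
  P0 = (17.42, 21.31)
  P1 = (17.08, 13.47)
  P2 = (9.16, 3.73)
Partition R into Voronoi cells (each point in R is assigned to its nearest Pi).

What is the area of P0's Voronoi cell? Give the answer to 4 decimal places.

1. box [0,20]×[0,28]: [(0, 0) (20, 0) (20, 28) (0, 28)]
2. ⊥bis P0·P1 via (17.25,17.39): [(0, 18.1381) (20, 17.2707) (20, 28) (0, 28)]  |A|=205.9117
3. ⊥bis P0·P2 via (13.29,12.52): [(0, 18.7643) (1.4684, 18.0744) (20, 17.2707) (20, 28) (0, 28)]  |A|=205.4519
4. canonical 5-gon: [(0, 18.7643) (1.4684, 18.0744) (20, 17.2707) (20, 28) (0, 28)]
5. shoelace: 205.4519

Area of P0's cell: 205.4519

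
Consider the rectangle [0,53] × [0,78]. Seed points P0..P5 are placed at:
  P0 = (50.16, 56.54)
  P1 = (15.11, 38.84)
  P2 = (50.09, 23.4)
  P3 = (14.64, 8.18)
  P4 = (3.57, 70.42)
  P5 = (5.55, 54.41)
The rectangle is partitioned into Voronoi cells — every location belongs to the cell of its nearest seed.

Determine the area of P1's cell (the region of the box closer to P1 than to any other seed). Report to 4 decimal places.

1. box [0,53]×[0,78]: [(0, 0) (53, 0) (53, 78) (0, 78)]
2. ⊥bis P1·P0 via (32.635,47.69): [(0, 0) (53, 0) (53, 7.3627) (17.3287, 78) (0, 78)]  |A|=2874.1366
3. ⊥bis P1·P2 via (32.6,31.12): [(0, 0) (18.8638, 0) (36.519, 39.9987) (17.3287, 78) (0, 78)]  |A|=2130.7616
4. ⊥bis P1·P3 via (14.875,23.51): [(0, 23.738) (29.1444, 23.2913) (36.519, 39.9987) (17.3287, 78) (0, 78)]  |A|=1565.1654
5. ⊥bis P1·P4 via (9.34,54.63): [(0, 51.217) (0, 23.738) (29.1444, 23.2913) (36.519, 39.9987) (26.0473, 60.7352)]  |A|=1066.7648
6. ⊥bis P1·P5 via (10.33,46.625): [(0, 40.2824) (0, 23.738) (29.1444, 23.2913) (36.519, 39.9987) (27.7664, 57.331)]  |A|=862.4408
7. canonical 5-gon: [(0, 40.2824) (0, 23.738) (29.1444, 23.2913) (36.519, 39.9987) (27.7664, 57.331)]
8. shoelace: 862.4408

Area of P1's cell: 862.4408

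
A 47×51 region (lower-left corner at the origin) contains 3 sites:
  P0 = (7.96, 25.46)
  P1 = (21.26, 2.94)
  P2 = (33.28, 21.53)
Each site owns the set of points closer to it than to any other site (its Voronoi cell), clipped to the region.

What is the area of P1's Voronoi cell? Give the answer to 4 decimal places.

Area of P1's cell: 451.2609

1. box [0,47]×[0,51]: [(0, 0) (47, 0) (47, 51) (0, 51)]
2. ⊥bis P1·P0 via (14.61,14.2): [(0, 5.5715) (0, 0) (47, 0) (47, 33.3291)]  |A|=914.1646
3. ⊥bis P1·P2 via (27.27,12.235): [(19.6382, 17.1696) (0, 5.5715) (0, 0) (46.1925, 0)]  |A|=451.2609
4. canonical 4-gon: [(19.6382, 17.1696) (0, 5.5715) (0, 0) (46.1925, 0)]
5. shoelace: 451.2609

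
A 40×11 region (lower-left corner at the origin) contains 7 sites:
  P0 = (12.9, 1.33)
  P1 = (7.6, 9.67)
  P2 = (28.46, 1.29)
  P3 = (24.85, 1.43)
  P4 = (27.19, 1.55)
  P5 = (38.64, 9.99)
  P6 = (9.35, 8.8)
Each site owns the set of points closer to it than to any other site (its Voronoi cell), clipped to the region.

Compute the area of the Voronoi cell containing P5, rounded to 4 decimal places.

Area of P5's cell: 69.5989

1. box [0,40]×[0,11]: [(0, 0) (40, 0) (40, 11) (0, 11)]
2. ⊥bis P5·P0 via (25.77,5.66): [(27.6743, 0) (40, 0) (40, 11) (23.9734, 11)]  |A|=155.9379
3. ⊥bis P5·P1 via (23.12,9.83): [(27.6743, 0) (40, 0) (40, 11) (23.9734, 11)]  |A|=155.9379
4. ⊥bis P5·P2 via (33.55,5.64): [(38.37, 0) (40, 0) (40, 11) (28.9693, 11)]  |A|=69.6339
5. ⊥bis P5·P3 via (31.745,5.71): [(38.37, 0) (40, 0) (40, 11) (28.9693, 11)]  |A|=69.6339
6. ⊥bis P5·P4 via (32.915,5.77): [(29.6284, 10.2288) (38.37, 0) (40, 0) (40, 11) (29.0599, 11)]  |A|=69.5989
7. ⊥bis P5·P6 via (23.995,9.395): [(29.6284, 10.2288) (38.37, 0) (40, 0) (40, 11) (29.0599, 11)]  |A|=69.5989
8. canonical 5-gon: [(29.6284, 10.2288) (38.37, 0) (40, 0) (40, 11) (29.0599, 11)]
9. shoelace: 69.5989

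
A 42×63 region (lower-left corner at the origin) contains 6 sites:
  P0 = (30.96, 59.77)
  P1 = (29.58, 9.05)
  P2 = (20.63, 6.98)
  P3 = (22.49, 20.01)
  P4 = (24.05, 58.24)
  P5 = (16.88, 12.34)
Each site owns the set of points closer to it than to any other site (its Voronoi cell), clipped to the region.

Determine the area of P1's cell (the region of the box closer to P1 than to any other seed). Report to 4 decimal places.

Area of P1's cell: 323.7343

1. box [0,42]×[0,63]: [(0, 0) (42, 0) (42, 63) (0, 63)]
2. ⊥bis P1·P0 via (30.27,34.41): [(0, 35.2336) (0, 0) (42, 0) (42, 34.0908)]  |A|=1455.8132
3. ⊥bis P1·P2 via (25.105,8.015): [(18.9289, 34.7186) (26.9587, 0) (42, 0) (42, 34.0908)]  |A|=654.3626
4. ⊥bis P1·P3 via (26.035,14.53): [(23.9153, 13.1588) (26.9587, 0) (42, 0) (42, 24.8577)]  |A|=323.7343
5. ⊥bis P1·P4 via (26.815,33.645): [(23.9153, 13.1588) (26.9587, 0) (42, 0) (42, 24.8577)]  |A|=323.7343
6. ⊥bis P1·P5 via (23.23,10.695): [(23.9153, 13.1588) (26.9587, 0) (42, 0) (42, 24.8577)]  |A|=323.7343
7. canonical 4-gon: [(23.9153, 13.1588) (26.9587, 0) (42, 0) (42, 24.8577)]
8. shoelace: 323.7343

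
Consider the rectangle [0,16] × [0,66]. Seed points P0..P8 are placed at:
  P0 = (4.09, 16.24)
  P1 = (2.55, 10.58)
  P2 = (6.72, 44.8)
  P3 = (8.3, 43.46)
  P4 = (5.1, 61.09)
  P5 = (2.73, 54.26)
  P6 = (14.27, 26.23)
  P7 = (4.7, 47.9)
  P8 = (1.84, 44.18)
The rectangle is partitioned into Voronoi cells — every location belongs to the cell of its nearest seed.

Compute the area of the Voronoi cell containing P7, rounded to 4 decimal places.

1. box [0,16]×[0,66]: [(0, 0) (16, 0) (16, 66) (0, 66)]
2. ⊥bis P7·P0 via (4.395,32.07): [(0, 32.1547) (16, 31.8464) (16, 66) (0, 66)]  |A|=543.9913
3. ⊥bis P7·P1 via (3.625,29.24): [(0, 32.1547) (16, 31.8464) (16, 66) (0, 66)]  |A|=543.9913
4. ⊥bis P7·P2 via (5.71,46.35): [(0, 42.6293) (16, 53.0551) (16, 66) (0, 66)]  |A|=290.5249
5. ⊥bis P7·P3 via (6.5,45.68): [(0, 42.6293) (13.9421, 51.7142) (16, 53.3827) (16, 66) (0, 66)]  |A|=290.1878
6. ⊥bis P7·P4 via (4.9,54.495): [(0, 54.6436) (0, 42.6293) (13.9421, 51.7142) (16, 53.3827) (16, 54.1584)]  |A|=104.6037
7. ⊥bis P7·P5 via (3.715,51.08): [(13.8626, 54.2232) (0, 49.9293) (0, 42.6293) (13.9421, 51.7142) (16, 53.3827) (16, 54.1584)]  |A|=71.9274
8. ⊥bis P7·P6 via (9.485,37.065): [(13.8626, 54.2232) (0, 49.9293) (0, 42.6293) (13.9421, 51.7142) (16, 53.3827) (16, 54.1584)]  |A|=71.9274
9. ⊥bis P7·P8 via (3.27,46.04): [(13.8626, 54.2232) (0, 49.9293) (0, 48.554) (4.1711, 45.3472) (13.9421, 51.7142) (16, 53.3827) (16, 54.1584)]  |A|=59.571
10. canonical 7-gon: [(13.8626, 54.2232) (0, 49.9293) (0, 48.554) (4.1711, 45.3472) (13.9421, 51.7142) (16, 53.3827) (16, 54.1584)]
11. shoelace: 59.571

Area of P7's cell: 59.5710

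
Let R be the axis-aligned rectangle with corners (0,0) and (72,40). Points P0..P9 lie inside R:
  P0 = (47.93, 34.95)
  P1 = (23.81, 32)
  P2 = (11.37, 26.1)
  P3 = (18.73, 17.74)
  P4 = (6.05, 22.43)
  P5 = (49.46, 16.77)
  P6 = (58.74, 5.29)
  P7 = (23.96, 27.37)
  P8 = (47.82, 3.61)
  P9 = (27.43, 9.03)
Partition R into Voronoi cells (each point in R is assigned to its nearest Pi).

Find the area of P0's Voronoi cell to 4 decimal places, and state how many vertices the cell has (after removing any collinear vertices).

Area of P0's cell: 490.3758 (5 vertices)

1. box [0,72]×[0,40]: [(0, 0) (72, 0) (72, 40) (0, 40)]
2. ⊥bis P0·P1 via (35.87,33.475): [(39.9642, 0) (72, 0) (72, 40) (35.072, 40)]  |A|=1379.2775
3. ⊥bis P0·P2 via (29.65,30.525): [(39.9642, 0) (72, 0) (72, 40) (35.072, 40)]  |A|=1379.2775
4. ⊥bis P0·P3 via (33.33,26.345): [(37.6355, 19.0399) (48.8573, 0) (72, 0) (72, 40) (35.072, 40)]  |A|=1294.615
5. ⊥bis P0·P4 via (26.99,28.69): [(37.6355, 19.0399) (48.8573, 0) (72, 0) (72, 40) (35.072, 40)]  |A|=1294.615
6. ⊥bis P0·P5 via (48.695,25.86): [(36.9225, 24.8692) (72, 27.8213) (72, 40) (35.072, 40)]  |A|=492.9733
7. ⊥bis P0·P6 via (53.335,20.12): [(36.9225, 24.8692) (72, 27.8213) (72, 40) (35.072, 40)]  |A|=492.9733
8. ⊥bis P0·P7 via (35.945,31.16): [(36.2844, 30.0867) (37.9081, 24.9522) (72, 27.8213) (72, 40) (35.072, 40)]  |A|=490.3758
9. ⊥bis P0·P8 via (47.875,19.28): [(36.2844, 30.0867) (37.9081, 24.9522) (72, 27.8213) (72, 40) (35.072, 40)]  |A|=490.3758
10. ⊥bis P0·P9 via (37.68,21.99): [(36.2844, 30.0867) (37.9081, 24.9522) (72, 27.8213) (72, 40) (35.072, 40)]  |A|=490.3758
11. canonical 5-gon: [(36.2844, 30.0867) (37.9081, 24.9522) (72, 27.8213) (72, 40) (35.072, 40)]
12. shoelace: 490.3758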